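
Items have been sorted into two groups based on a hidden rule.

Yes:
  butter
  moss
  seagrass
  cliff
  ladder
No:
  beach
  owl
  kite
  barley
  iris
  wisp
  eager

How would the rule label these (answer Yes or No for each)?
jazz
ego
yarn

Yes, No, No

All 'Yes' examples share one property — has a double letter — and every 'No' example lacks it.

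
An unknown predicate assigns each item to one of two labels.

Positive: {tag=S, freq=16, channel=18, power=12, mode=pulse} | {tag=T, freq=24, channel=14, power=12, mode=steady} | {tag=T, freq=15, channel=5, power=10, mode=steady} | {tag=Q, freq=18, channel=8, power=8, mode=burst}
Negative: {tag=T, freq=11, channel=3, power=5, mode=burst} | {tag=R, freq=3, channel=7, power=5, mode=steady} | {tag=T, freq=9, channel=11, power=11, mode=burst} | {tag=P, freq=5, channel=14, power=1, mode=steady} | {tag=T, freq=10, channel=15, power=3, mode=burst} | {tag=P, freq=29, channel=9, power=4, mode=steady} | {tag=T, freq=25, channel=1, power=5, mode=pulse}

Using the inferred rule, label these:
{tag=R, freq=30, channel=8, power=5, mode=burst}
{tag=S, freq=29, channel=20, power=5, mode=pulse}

Every 'Positive' example satisfies: freq ≥ 15 AND freq ≤ 24. None of the 'Negative' examples do.
{tag=R, freq=30, channel=8, power=5, mode=burst}: freq = 30, doesn't qualify → Negative.
{tag=S, freq=29, channel=20, power=5, mode=pulse}: freq = 29, doesn't qualify → Negative.

Negative, Negative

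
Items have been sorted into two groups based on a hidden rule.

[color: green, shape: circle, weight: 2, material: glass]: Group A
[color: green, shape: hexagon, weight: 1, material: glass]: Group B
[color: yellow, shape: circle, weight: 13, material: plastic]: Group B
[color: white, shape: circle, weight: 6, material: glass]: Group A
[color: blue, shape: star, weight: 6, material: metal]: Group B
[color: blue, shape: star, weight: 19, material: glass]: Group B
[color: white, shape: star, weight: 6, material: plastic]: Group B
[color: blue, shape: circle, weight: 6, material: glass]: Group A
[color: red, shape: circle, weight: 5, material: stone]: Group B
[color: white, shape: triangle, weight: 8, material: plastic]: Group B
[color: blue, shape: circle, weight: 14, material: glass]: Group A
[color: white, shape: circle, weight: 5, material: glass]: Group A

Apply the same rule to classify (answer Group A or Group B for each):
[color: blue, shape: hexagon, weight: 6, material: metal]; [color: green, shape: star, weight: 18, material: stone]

Group B, Group B

The simplest hypothesis consistent with all the labels is: material is glass AND shape is circle.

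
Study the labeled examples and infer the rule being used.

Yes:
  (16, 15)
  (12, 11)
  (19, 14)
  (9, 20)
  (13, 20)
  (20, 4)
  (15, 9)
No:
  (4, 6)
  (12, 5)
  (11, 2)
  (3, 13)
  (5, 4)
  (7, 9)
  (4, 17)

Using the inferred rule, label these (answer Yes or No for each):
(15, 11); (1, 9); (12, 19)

The distinguishing property — sum ≥ 23 — holds for all the 'Yes' cases and none of the 'No' cases.

Yes, No, Yes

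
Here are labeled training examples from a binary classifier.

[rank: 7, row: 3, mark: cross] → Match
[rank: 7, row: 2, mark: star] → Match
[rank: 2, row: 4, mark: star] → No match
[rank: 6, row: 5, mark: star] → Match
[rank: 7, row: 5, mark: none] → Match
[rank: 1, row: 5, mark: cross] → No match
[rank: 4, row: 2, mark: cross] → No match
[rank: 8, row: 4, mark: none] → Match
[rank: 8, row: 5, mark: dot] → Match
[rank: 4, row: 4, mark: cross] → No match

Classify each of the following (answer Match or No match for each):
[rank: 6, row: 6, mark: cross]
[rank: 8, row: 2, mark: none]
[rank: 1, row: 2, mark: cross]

Match, Match, No match

The pattern is that an item is 'Match' exactly when: rank ≥ 6.
[rank: 6, row: 6, mark: cross]: rank = 6 — passes, so Match.
[rank: 8, row: 2, mark: none]: rank = 8 — passes, so Match.
[rank: 1, row: 2, mark: cross]: rank = 1 — fails the rule, so No match.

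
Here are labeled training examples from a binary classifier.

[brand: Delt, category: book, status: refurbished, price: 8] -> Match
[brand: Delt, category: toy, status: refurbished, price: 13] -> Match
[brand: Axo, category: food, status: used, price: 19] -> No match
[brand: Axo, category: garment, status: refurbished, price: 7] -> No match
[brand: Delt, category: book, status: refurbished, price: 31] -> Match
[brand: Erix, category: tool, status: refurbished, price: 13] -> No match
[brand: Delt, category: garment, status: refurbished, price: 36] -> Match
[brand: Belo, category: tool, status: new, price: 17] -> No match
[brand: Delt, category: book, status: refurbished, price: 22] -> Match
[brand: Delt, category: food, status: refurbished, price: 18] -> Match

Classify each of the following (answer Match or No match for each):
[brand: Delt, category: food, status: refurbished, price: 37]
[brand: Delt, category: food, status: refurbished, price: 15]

The simplest hypothesis consistent with all the labels is: brand is Delt.
[brand: Delt, category: food, status: refurbished, price: 37] — brand is Delt, hence Match. [brand: Delt, category: food, status: refurbished, price: 15] — brand is Delt, hence Match.

Match, Match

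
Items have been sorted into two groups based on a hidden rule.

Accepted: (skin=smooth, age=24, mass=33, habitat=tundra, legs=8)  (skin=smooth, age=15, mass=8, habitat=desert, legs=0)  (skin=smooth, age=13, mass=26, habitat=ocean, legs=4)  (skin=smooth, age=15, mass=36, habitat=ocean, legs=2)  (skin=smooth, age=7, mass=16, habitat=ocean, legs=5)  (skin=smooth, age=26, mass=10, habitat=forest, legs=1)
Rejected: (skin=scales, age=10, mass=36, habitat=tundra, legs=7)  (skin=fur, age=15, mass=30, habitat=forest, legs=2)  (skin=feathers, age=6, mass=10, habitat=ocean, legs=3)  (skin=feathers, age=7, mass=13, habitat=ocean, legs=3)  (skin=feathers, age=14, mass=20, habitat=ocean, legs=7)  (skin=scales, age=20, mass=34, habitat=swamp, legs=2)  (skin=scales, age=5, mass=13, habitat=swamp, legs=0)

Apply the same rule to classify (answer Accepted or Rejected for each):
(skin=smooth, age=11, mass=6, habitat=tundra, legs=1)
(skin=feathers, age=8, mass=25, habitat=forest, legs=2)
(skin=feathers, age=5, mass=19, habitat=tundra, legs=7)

Comparing the two groups points to one rule — skin is smooth.

Accepted, Rejected, Rejected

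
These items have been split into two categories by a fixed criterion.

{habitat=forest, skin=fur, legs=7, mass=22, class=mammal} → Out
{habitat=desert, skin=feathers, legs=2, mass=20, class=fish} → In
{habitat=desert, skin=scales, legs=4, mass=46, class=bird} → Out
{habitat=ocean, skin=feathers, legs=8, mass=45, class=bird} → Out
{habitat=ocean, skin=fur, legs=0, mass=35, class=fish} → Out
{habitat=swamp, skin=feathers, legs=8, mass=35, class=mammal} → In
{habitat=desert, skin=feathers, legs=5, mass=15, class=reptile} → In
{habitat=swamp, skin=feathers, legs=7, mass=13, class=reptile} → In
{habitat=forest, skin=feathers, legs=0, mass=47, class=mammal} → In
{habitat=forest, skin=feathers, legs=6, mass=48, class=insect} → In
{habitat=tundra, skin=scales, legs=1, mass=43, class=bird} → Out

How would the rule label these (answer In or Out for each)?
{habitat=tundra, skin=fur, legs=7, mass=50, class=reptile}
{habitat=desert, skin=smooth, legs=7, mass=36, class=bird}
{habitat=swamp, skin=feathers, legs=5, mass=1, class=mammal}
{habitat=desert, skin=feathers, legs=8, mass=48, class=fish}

Out, Out, In, In

Every 'In' example satisfies: skin is feathers AND mass ≠ 45. None of the 'Out' examples do.
{habitat=tundra, skin=fur, legs=7, mass=50, class=reptile} — skin is fur, mass = 50, hence Out.
{habitat=desert, skin=smooth, legs=7, mass=36, class=bird} — skin is smooth, mass = 36, hence Out.
{habitat=swamp, skin=feathers, legs=5, mass=1, class=mammal} — skin is feathers, mass = 1, hence In.
{habitat=desert, skin=feathers, legs=8, mass=48, class=fish} — skin is feathers, mass = 48, hence In.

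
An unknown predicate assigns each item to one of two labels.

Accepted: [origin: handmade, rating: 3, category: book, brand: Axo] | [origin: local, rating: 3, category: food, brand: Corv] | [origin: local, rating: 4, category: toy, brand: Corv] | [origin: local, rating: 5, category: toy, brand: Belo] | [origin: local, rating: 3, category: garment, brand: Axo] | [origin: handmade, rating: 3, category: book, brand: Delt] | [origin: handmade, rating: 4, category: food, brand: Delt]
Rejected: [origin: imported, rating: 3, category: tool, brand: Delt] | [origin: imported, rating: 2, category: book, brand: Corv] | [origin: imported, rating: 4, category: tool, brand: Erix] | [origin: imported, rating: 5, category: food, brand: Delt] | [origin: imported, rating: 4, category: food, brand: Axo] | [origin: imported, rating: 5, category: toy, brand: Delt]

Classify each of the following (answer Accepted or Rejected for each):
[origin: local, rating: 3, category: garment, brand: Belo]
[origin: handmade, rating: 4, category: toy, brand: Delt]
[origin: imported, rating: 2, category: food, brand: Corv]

The pattern is that an item is 'Accepted' exactly when: origin is not imported.
[origin: local, rating: 3, category: garment, brand: Belo]: origin is local — satisfies this, so Accepted. [origin: handmade, rating: 4, category: toy, brand: Delt]: origin is handmade — satisfies this, so Accepted. [origin: imported, rating: 2, category: food, brand: Corv]: origin is imported — doesn't qualify, so Rejected.

Accepted, Accepted, Rejected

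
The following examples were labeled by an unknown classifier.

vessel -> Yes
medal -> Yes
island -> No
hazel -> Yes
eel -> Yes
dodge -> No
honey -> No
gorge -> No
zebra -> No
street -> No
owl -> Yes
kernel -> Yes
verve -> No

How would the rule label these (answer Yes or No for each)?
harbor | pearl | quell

A rule that fits every label: ends with 'l' — true of each 'Yes' example, false of each 'No' one.
harbor: ends with 'r' — does not satisfy this, so No.
pearl: ends with 'l' — has this property, so Yes.
quell: ends with 'l' — has this property, so Yes.

No, Yes, Yes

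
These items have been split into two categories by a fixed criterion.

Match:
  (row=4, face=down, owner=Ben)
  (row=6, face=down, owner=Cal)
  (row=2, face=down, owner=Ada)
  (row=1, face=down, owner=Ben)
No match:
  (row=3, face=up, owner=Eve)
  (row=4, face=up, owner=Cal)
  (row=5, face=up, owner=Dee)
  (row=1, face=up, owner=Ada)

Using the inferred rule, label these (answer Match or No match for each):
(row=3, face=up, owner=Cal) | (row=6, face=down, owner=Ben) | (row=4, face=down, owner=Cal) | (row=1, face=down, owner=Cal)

Checking candidate rules against both groups, what survives is: face is down.

No match, Match, Match, Match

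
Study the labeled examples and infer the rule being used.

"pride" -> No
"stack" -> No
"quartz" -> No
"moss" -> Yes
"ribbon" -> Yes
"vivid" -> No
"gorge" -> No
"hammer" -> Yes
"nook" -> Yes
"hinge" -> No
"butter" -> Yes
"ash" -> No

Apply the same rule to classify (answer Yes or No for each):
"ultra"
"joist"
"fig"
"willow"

No, No, No, Yes

The classifier is using: has a double letter.
"ultra": no doubled letter — does not pass, so No. "joist": no doubled letter — does not pass, so No. "fig": no doubled letter — does not pass, so No. "willow": 'll' doubled — meets the rule, so Yes.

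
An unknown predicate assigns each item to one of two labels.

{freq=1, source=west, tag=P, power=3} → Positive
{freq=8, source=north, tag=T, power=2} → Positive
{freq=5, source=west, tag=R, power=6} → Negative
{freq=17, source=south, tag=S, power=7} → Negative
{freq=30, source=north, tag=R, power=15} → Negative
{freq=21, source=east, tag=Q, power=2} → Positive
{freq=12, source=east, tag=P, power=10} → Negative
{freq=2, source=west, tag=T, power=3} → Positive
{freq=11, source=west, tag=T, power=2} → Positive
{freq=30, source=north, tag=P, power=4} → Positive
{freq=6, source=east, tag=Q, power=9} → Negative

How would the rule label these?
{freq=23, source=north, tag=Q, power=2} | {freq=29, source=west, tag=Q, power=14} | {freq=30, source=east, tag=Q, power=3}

All 'Positive' examples share one property — power ≤ 4 — and every 'Negative' example lacks it.
{freq=23, source=north, tag=Q, power=2} → power = 2 → Positive.
{freq=29, source=west, tag=Q, power=14} → power = 14 → Negative.
{freq=30, source=east, tag=Q, power=3} → power = 3 → Positive.

Positive, Negative, Positive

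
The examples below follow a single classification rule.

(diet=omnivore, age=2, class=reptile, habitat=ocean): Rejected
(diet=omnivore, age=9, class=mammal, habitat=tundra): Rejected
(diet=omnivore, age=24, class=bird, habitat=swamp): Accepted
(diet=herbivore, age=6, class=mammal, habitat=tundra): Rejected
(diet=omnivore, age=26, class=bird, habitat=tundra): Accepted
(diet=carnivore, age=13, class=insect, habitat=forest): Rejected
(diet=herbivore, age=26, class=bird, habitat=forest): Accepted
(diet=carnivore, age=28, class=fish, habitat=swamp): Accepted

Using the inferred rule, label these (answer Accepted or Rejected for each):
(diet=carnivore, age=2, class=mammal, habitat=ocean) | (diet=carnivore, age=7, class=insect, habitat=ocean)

The distinguishing property — age ≥ 24 — holds for all the 'Accepted' cases and none of the 'Rejected' cases.

Rejected, Rejected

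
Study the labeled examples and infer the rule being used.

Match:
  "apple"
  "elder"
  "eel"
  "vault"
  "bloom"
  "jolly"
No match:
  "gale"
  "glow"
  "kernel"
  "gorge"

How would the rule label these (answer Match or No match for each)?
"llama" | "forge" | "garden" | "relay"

Match, No match, No match, Match

The simplest hypothesis consistent with all the labels is: odd length AND contains 'l'.
"llama": Match (length 5, has 'l'). "forge": No match (length 5, no 'l'). "garden": No match (length 6, no 'l'). "relay": Match (length 5, has 'l').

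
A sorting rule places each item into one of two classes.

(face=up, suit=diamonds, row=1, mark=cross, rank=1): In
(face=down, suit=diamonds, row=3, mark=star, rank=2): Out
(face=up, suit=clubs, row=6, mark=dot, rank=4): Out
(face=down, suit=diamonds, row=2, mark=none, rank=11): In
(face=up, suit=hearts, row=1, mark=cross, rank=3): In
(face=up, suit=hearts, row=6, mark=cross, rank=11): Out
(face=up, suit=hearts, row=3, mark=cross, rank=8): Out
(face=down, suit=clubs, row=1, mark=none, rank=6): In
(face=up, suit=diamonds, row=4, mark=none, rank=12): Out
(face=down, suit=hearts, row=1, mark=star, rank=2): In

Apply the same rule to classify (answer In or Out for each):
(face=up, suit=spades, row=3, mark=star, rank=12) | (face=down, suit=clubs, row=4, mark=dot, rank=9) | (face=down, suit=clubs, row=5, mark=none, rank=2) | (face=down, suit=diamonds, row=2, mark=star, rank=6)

Out, Out, Out, In

The simplest hypothesis consistent with all the labels is: row ≤ 2.
(face=up, suit=spades, row=3, mark=star, rank=12): row = 3 — fails the rule, so Out.
(face=down, suit=clubs, row=4, mark=dot, rank=9): row = 4 — fails the rule, so Out.
(face=down, suit=clubs, row=5, mark=none, rank=2): row = 5 — fails the rule, so Out.
(face=down, suit=diamonds, row=2, mark=star, rank=6): row = 2 — fits, so In.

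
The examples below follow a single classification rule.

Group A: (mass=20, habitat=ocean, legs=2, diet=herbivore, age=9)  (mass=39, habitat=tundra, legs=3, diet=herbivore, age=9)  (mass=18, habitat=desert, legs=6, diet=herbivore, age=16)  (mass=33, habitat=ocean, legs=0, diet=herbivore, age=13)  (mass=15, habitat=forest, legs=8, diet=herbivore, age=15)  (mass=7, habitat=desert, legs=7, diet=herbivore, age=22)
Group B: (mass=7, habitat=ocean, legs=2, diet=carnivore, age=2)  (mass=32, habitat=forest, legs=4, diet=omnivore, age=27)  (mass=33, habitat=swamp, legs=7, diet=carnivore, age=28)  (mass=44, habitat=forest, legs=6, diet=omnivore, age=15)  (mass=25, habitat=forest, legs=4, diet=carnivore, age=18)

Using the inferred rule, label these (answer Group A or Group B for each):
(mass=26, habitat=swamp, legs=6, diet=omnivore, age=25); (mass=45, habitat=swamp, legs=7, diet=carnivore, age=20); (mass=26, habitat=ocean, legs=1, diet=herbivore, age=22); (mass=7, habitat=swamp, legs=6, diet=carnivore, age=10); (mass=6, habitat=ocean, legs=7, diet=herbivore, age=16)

Looking at the examples, the only property every 'Group A' case has and every 'Group B' case lacks is: diet is herbivore.
(mass=26, habitat=swamp, legs=6, diet=omnivore, age=25): diet is omnivore, fails this test → Group B.
(mass=45, habitat=swamp, legs=7, diet=carnivore, age=20): diet is carnivore, fails this test → Group B.
(mass=26, habitat=ocean, legs=1, diet=herbivore, age=22): diet is herbivore, checks out → Group A.
(mass=7, habitat=swamp, legs=6, diet=carnivore, age=10): diet is carnivore, fails this test → Group B.
(mass=6, habitat=ocean, legs=7, diet=herbivore, age=16): diet is herbivore, checks out → Group A.

Group B, Group B, Group A, Group B, Group A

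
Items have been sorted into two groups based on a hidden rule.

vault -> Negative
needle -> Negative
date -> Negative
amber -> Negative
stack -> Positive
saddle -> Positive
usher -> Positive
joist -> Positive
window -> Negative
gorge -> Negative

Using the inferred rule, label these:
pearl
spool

Rule: contains 's'. This holds for each 'Positive' example and fails for each 'Negative' one.
pearl: no 's', doesn't match → Negative.
spool: has 's', meets the rule → Positive.

Negative, Positive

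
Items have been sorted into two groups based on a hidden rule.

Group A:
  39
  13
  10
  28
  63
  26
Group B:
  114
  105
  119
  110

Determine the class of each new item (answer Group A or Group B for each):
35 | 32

Group A, Group A

The pattern is that an item is 'Group A' exactly when: at most 63.
35 → 35 ≤ 63 → Group A.
32 → 32 ≤ 63 → Group A.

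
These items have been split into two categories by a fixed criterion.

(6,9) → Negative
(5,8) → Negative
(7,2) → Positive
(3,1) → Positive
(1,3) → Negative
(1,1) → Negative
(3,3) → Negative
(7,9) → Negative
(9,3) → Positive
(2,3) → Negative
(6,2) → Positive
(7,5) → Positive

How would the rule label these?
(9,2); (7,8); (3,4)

Positive, Negative, Negative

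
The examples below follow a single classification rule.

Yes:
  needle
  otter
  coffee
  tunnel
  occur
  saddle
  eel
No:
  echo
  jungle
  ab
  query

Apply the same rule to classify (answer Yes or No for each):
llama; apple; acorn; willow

Yes, Yes, No, Yes

Every 'Yes' example satisfies: has a double letter. None of the 'No' examples do.
llama — 'll' doubled, hence Yes. apple — 'pp' doubled, hence Yes. acorn — no doubled letter, hence No. willow — 'll' doubled, hence Yes.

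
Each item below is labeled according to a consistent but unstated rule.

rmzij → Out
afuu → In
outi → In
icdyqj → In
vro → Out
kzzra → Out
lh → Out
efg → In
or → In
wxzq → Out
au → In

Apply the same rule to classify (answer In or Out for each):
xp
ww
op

Checking candidate rules against both groups, what survives is: starts with a vowel.
xp: starts with 'x', does not fit → Out. ww: starts with 'w', does not fit → Out. op: starts with 'o', matches → In.

Out, Out, In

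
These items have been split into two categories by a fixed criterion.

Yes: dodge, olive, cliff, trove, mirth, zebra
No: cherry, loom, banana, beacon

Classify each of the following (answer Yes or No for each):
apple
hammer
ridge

The common property of the 'Yes' items is: odd length. No 'No' item has it.
apple: length 5 — satisfies this, so Yes.
hammer: length 6 — fails the rule, so No.
ridge: length 5 — satisfies this, so Yes.

Yes, No, Yes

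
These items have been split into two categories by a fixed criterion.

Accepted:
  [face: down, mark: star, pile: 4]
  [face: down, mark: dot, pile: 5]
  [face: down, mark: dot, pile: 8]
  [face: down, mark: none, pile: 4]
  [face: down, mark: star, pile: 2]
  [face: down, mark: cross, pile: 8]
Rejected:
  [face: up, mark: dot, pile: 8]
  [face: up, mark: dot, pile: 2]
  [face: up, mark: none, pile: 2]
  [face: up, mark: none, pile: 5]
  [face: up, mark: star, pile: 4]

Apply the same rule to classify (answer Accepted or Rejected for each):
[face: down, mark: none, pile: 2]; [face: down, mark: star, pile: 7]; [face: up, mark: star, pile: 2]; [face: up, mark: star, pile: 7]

Every 'Accepted' example satisfies: face is down. None of the 'Rejected' examples do.
[face: down, mark: none, pile: 2] — face is down, hence Accepted.
[face: down, mark: star, pile: 7] — face is down, hence Accepted.
[face: up, mark: star, pile: 2] — face is up, hence Rejected.
[face: up, mark: star, pile: 7] — face is up, hence Rejected.

Accepted, Accepted, Rejected, Rejected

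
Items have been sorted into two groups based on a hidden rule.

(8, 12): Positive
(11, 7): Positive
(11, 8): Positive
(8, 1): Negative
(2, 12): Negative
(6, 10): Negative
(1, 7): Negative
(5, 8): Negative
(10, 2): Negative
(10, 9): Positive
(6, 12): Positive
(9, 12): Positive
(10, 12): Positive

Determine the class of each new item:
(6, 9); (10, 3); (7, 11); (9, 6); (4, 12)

Negative, Negative, Positive, Negative, Negative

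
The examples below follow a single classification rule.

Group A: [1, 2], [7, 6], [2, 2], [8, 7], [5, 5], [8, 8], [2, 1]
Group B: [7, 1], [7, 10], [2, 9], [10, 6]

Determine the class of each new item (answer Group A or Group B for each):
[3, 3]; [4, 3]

Group A, Group A

One predicate separates the groups cleanly: |first − second| ≤ 1.
Group A: [3, 3], since |3−3| = 0. Group A: [4, 3], since |4−3| = 1.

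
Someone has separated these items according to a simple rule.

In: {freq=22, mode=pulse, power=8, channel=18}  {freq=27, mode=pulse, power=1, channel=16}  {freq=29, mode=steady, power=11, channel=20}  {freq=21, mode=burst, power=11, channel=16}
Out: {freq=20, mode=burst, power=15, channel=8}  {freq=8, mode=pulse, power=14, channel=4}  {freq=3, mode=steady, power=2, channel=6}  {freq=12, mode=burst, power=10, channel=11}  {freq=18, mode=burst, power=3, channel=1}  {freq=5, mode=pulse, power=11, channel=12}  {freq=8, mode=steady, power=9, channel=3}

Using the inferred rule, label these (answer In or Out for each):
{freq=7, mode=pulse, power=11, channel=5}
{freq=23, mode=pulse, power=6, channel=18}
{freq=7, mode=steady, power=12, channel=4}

'In' ⟺ freq ≥ 21.
{freq=7, mode=pulse, power=11, channel=5}: freq = 7 — does not satisfy this, so Out.
{freq=23, mode=pulse, power=6, channel=18}: freq = 23 — satisfies this, so In.
{freq=7, mode=steady, power=12, channel=4}: freq = 7 — does not satisfy this, so Out.

Out, In, Out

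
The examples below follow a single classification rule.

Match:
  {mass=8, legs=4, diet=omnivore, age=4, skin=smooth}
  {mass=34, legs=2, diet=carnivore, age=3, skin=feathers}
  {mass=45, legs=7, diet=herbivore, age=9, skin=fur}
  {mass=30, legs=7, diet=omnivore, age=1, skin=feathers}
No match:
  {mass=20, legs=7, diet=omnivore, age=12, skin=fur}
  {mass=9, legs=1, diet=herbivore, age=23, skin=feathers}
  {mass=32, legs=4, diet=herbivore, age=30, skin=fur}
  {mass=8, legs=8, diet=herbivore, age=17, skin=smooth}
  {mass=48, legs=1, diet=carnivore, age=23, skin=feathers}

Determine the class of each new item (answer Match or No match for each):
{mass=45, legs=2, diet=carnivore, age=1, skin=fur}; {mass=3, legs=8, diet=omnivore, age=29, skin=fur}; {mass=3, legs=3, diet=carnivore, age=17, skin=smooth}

A rule that fits every label: age ≤ 9 — true of each 'Match' example, false of each 'No match' one.
Match: {mass=45, legs=2, diet=carnivore, age=1, skin=fur}, since age = 1.
No match: {mass=3, legs=8, diet=omnivore, age=29, skin=fur}, since age = 29.
No match: {mass=3, legs=3, diet=carnivore, age=17, skin=smooth}, since age = 17.

Match, No match, No match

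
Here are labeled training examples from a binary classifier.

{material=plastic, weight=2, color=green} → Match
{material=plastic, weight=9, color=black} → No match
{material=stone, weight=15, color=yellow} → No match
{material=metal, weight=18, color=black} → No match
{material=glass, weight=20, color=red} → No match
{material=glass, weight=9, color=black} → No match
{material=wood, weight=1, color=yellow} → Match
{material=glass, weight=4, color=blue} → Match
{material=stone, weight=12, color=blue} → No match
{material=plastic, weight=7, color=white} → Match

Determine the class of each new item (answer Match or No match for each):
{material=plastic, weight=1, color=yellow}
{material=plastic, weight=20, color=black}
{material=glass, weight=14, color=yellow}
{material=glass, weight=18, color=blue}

A rule that fits every label: weight ≤ 7 — true of each 'Match' example, false of each 'No match' one.
{material=plastic, weight=1, color=yellow} — weight = 1, hence Match. {material=plastic, weight=20, color=black} — weight = 20, hence No match. {material=glass, weight=14, color=yellow} — weight = 14, hence No match. {material=glass, weight=18, color=blue} — weight = 18, hence No match.

Match, No match, No match, No match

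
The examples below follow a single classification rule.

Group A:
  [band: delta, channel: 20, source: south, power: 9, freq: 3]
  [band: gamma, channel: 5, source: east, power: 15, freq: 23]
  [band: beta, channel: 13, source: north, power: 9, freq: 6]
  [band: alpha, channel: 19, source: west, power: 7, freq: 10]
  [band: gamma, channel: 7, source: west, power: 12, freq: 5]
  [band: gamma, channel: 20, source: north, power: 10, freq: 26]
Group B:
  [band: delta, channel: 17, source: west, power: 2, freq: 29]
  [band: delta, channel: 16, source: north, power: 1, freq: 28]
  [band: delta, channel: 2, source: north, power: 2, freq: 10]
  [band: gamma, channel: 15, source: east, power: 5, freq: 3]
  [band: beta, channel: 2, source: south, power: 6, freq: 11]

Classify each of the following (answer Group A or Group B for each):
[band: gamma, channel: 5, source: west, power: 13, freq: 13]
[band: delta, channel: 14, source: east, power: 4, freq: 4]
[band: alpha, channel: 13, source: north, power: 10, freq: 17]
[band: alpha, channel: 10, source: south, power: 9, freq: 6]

Group A, Group B, Group A, Group A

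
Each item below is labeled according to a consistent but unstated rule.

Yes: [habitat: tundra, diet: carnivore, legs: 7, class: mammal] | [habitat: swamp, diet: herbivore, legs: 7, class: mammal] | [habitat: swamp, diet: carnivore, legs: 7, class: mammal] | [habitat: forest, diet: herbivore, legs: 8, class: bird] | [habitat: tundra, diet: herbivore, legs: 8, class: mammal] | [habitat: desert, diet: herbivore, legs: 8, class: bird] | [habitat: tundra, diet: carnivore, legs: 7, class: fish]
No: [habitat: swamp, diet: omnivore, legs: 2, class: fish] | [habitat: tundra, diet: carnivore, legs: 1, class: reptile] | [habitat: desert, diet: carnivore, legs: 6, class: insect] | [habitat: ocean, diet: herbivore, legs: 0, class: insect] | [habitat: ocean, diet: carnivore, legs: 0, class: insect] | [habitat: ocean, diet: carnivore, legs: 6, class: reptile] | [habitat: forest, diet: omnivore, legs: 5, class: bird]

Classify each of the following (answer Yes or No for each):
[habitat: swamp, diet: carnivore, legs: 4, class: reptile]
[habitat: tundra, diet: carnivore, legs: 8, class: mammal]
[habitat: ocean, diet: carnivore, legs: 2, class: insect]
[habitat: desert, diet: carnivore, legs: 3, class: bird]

No, Yes, No, No

All 'Yes' examples share one property — legs ≥ 7 — and every 'No' example lacks it.
[habitat: swamp, diet: carnivore, legs: 4, class: reptile]: legs = 4, doesn't qualify → No.
[habitat: tundra, diet: carnivore, legs: 8, class: mammal]: legs = 8, fits → Yes.
[habitat: ocean, diet: carnivore, legs: 2, class: insect]: legs = 2, doesn't qualify → No.
[habitat: desert, diet: carnivore, legs: 3, class: bird]: legs = 3, doesn't qualify → No.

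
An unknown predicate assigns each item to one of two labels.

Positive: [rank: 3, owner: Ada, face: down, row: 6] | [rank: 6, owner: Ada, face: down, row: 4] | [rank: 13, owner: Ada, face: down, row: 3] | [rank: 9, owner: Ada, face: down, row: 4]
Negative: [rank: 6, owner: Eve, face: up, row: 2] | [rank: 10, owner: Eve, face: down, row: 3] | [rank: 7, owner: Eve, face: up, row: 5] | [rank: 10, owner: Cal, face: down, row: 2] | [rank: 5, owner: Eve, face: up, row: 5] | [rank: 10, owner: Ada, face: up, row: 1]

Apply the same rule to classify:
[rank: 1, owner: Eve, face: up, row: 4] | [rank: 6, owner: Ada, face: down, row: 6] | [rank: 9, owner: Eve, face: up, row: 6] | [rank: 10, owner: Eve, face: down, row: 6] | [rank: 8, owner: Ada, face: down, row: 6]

Negative, Positive, Negative, Negative, Positive

A rule that fits every label: owner is Ada AND face is down — true of each 'Positive' example, false of each 'Negative' one.
[rank: 1, owner: Eve, face: up, row: 4]: owner is Eve, face is up — fails the rule, so Negative. [rank: 6, owner: Ada, face: down, row: 6]: owner is Ada, face is down — qualifies, so Positive. [rank: 9, owner: Eve, face: up, row: 6]: owner is Eve, face is up — fails the rule, so Negative. [rank: 10, owner: Eve, face: down, row: 6]: owner is Eve, face is down — fails the rule, so Negative. [rank: 8, owner: Ada, face: down, row: 6]: owner is Ada, face is down — qualifies, so Positive.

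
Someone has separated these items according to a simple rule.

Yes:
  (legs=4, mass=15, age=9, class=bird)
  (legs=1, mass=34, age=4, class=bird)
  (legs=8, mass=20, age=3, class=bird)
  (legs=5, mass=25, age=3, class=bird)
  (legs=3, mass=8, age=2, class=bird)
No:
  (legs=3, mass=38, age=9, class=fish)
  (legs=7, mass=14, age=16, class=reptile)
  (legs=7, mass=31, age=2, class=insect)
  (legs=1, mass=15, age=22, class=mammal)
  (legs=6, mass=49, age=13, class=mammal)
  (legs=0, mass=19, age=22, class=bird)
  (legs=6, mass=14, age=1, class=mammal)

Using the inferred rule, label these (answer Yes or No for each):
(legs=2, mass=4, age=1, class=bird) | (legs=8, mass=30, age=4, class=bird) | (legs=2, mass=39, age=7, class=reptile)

The simplest hypothesis consistent with all the labels is: class is bird AND age ≤ 9.
(legs=2, mass=4, age=1, class=bird): class is bird, age = 1 — matches, so Yes.
(legs=8, mass=30, age=4, class=bird): class is bird, age = 4 — matches, so Yes.
(legs=2, mass=39, age=7, class=reptile): class is reptile, age = 7 — fails the rule, so No.

Yes, Yes, No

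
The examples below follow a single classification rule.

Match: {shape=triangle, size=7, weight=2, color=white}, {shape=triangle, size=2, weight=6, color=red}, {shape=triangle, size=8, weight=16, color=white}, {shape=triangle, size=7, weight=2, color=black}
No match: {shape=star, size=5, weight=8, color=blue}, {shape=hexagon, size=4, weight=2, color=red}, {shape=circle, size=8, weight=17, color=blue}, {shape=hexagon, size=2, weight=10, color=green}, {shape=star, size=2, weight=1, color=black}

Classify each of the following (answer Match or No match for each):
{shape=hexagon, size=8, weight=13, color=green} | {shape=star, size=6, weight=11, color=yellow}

No match, No match

'Match' ⟺ shape is triangle.
{shape=hexagon, size=8, weight=13, color=green} → shape is hexagon → No match.
{shape=star, size=6, weight=11, color=yellow} → shape is star → No match.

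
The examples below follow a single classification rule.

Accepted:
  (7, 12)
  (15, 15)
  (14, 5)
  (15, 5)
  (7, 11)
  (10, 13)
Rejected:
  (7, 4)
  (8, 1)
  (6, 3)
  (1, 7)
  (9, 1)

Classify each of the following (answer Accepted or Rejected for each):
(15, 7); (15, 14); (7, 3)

The rule appears to be: sum ≥ 18.

Accepted, Accepted, Rejected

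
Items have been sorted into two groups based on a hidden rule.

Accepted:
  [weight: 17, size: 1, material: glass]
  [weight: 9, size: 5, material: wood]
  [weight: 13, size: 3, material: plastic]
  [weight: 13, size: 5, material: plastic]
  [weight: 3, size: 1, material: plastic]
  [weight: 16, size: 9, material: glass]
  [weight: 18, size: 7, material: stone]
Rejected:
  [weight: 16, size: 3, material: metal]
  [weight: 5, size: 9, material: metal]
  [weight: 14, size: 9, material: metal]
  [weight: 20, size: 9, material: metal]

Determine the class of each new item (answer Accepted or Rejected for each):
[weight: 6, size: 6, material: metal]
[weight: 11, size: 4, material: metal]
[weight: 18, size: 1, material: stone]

Rejected, Rejected, Accepted

Every 'Accepted' example satisfies: material is not metal. None of the 'Rejected' examples do.
[weight: 6, size: 6, material: metal]: material is metal — fails this test, so Rejected. [weight: 11, size: 4, material: metal]: material is metal — fails this test, so Rejected. [weight: 18, size: 1, material: stone]: material is stone — fits, so Accepted.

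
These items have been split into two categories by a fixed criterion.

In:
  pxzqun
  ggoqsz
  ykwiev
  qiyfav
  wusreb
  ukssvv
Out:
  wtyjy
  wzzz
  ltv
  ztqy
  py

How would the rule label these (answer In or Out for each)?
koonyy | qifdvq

'In' ⟺ length 6.

In, In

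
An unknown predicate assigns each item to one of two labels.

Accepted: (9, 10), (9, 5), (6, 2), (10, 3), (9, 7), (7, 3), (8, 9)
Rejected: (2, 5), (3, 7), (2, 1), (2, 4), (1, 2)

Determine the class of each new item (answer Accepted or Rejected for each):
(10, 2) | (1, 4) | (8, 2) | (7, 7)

The distinguishing property — first ≥ 4 — holds for all the 'Accepted' cases and none of the 'Rejected' cases.
(10, 2): first 10, satisfies this → Accepted.
(1, 4): first 1, fails this test → Rejected.
(8, 2): first 8, satisfies this → Accepted.
(7, 7): first 7, satisfies this → Accepted.

Accepted, Rejected, Accepted, Accepted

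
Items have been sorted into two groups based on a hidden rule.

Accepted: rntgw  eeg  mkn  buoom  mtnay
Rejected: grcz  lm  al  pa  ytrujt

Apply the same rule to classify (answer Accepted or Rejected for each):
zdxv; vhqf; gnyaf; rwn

Rejected, Rejected, Accepted, Accepted

The distinguishing property — odd length — holds for all the 'Accepted' cases and none of the 'Rejected' cases.
zdxv: length 4 — fails the rule, so Rejected.
vhqf: length 4 — fails the rule, so Rejected.
gnyaf: length 5 — passes, so Accepted.
rwn: length 3 — passes, so Accepted.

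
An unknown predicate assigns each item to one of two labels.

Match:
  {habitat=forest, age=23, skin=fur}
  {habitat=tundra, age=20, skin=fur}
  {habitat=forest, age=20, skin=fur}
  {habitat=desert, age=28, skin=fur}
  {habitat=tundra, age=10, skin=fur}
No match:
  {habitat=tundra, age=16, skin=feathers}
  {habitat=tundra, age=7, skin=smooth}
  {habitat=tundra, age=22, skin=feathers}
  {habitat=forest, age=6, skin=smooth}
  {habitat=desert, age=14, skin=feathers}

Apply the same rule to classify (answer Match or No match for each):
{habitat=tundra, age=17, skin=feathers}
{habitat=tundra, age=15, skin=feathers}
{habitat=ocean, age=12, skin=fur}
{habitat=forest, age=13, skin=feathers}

The common property of the 'Match' items is: skin is fur. No 'No match' item has it.

No match, No match, Match, No match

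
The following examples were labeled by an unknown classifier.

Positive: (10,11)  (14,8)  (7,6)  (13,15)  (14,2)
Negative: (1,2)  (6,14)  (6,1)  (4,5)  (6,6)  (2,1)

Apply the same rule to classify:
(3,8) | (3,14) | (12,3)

Negative, Negative, Positive

All 'Positive' examples share one property — first ≥ 7 — and every 'Negative' example lacks it.
(3,8): first 3 — does not fit, so Negative. (3,14): first 3 — does not fit, so Negative. (12,3): first 12 — qualifies, so Positive.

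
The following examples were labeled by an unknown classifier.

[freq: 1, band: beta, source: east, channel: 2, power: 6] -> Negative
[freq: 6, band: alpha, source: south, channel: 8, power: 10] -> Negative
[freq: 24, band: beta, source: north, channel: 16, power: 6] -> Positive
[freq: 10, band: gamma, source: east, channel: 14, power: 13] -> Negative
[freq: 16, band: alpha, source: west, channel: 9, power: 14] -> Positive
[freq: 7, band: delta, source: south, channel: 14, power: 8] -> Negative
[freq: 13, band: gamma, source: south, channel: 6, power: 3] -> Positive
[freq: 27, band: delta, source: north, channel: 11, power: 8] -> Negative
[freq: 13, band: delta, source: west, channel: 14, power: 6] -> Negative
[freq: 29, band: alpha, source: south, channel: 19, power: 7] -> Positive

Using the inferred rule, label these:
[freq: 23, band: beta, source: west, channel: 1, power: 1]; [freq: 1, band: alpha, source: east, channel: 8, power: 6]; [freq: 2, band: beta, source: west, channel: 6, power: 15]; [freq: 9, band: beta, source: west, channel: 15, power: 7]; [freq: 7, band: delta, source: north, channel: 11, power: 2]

Positive, Negative, Negative, Negative, Negative

The classifier is using: band is not delta AND freq ≥ 13.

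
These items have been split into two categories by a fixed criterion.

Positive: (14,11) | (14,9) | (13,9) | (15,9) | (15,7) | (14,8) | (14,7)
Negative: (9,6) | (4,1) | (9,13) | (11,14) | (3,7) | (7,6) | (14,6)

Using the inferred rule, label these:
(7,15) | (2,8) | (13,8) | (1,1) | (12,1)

Negative, Negative, Positive, Negative, Negative

The distinguishing property — first > second AND sum ≥ 21 — holds for all the 'Positive' cases and none of the 'Negative' cases.
Negative: (7,15), since 7 < 15, 7+15 = 22. Negative: (2,8), since 2 < 8, 2+8 = 10. Positive: (13,8), since 13 > 8, 13+8 = 21. Negative: (1,1), since 1 = 1, 1+1 = 2. Negative: (12,1), since 12 > 1, 12+1 = 13.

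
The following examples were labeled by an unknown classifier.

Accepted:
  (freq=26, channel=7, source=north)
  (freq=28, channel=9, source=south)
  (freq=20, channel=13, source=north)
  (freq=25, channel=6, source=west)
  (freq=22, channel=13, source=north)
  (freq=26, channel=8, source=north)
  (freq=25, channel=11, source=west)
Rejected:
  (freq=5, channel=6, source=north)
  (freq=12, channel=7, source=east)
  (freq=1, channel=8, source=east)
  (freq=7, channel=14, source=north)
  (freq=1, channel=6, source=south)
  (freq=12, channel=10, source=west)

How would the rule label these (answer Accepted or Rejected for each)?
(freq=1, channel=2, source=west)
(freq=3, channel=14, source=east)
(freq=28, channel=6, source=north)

Every 'Accepted' example satisfies: freq ≥ 20. None of the 'Rejected' examples do.
(freq=1, channel=2, source=west): freq = 1, lacks this property → Rejected. (freq=3, channel=14, source=east): freq = 3, lacks this property → Rejected. (freq=28, channel=6, source=north): freq = 28, passes → Accepted.

Rejected, Rejected, Accepted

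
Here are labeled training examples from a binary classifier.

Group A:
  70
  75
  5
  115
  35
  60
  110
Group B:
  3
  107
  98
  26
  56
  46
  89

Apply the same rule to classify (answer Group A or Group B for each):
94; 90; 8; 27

Group B, Group A, Group B, Group B

The pattern is that an item is 'Group A' exactly when: multiple of 5.
94 → 94 = 5·18 + 4 → Group B.
90 → 90 = 5·18 → Group A.
8 → 8 = 5·1 + 3 → Group B.
27 → 27 = 5·5 + 2 → Group B.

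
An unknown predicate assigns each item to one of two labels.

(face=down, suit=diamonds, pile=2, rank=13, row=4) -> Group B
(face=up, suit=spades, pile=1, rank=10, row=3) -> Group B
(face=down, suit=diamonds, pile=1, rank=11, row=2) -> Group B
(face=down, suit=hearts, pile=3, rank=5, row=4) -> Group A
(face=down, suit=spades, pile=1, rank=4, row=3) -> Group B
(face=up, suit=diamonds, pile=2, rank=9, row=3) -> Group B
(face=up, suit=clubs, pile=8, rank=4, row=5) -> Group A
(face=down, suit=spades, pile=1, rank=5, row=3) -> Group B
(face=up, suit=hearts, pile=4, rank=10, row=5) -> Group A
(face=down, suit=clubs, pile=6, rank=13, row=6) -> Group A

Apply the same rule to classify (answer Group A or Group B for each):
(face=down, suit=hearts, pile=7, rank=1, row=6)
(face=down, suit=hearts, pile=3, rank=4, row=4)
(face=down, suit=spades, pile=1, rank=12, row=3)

The common property of the 'Group A' items is: pile ≥ 3. No 'Group B' item has it.

Group A, Group A, Group B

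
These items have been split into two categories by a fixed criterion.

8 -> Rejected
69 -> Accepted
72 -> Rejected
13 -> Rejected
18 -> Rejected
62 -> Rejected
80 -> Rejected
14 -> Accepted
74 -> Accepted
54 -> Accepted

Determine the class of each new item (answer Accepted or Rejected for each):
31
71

The classifier is using: ≡ 4 (mod 5).
31: Rejected (31 mod 5 = 1). 71: Rejected (71 mod 5 = 1).

Rejected, Rejected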